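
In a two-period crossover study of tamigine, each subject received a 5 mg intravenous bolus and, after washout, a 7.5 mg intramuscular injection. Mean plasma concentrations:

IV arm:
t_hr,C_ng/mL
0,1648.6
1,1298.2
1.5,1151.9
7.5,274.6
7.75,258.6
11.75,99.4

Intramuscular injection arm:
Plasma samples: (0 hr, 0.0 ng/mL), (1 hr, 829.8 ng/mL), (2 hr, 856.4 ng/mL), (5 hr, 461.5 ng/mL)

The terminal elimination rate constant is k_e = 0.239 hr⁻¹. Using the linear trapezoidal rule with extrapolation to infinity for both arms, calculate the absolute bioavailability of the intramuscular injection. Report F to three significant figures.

F = 0.455

Trapezoidal AUC_0→11.75 (IV):
  [0→1]: (1648.6+1298.2)/2 × 1 = 1473.4
  [1→1.5]: (1298.2+1151.9)/2 × 0.5 = 612.525
  [1.5→7.5]: (1151.9+274.6)/2 × 6 = 4279.5
  [7.5→7.75]: (274.6+258.6)/2 × 0.25 = 66.65
  [7.75→11.75]: (258.6+99.4)/2 × 4 = 716.0
  Sum = 7148.075 ng/mL·hr
IV tail: 99.4/0.239 = 415.900; AUC_iv,0→∞ = 7148.075 + 415.900 = 7563.975 ng/mL·hr
Trapezoidal AUC_0→5 (intramuscular injection):
  [0→1]: (0.0+829.8)/2 × 1 = 414.9
  [1→2]: (829.8+856.4)/2 × 1 = 843.1
  [2→5]: (856.4+461.5)/2 × 3 = 1976.85
  Sum = 3234.85 ng/mL·hr
intramuscular injection tail: 461.5/0.239 = 1930.962; AUC_ev,0→∞ = 3234.85 + 1930.962 = 5165.812 ng/mL·hr
F = (AUC_ev/D_ev)/(AUC_iv/D_iv) = (5165.812/7.5)/(7563.975/5) = 688.775/1512.795 = 0.4553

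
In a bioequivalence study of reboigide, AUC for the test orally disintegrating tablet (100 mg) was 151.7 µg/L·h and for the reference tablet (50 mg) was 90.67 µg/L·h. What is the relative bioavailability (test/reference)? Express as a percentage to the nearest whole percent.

F_rel = (AUC_test/D_test) / (AUC_ref/D_ref)
      = (151.7/100) / (90.67/50)
      = 1.517 / 1.8134 = 0.8366 = 83.66%

F_rel = 84%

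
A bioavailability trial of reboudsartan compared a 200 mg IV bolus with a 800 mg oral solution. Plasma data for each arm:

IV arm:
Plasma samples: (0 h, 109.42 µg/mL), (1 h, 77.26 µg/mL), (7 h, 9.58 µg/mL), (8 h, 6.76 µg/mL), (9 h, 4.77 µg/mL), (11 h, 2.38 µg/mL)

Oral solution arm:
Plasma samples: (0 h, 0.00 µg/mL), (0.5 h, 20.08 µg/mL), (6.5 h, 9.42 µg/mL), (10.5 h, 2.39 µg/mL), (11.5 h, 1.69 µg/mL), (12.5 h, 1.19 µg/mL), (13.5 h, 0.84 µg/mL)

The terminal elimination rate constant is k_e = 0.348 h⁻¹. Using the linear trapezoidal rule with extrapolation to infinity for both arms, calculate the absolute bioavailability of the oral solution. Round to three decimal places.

Trapezoidal AUC_0→11 (IV):
  [0→1]: (109.42+77.26)/2 × 1 = 93.34
  [1→7]: (77.26+9.58)/2 × 6 = 260.52
  [7→8]: (9.58+6.76)/2 × 1 = 8.17
  [8→9]: (6.76+4.77)/2 × 1 = 5.765
  [9→11]: (4.77+2.38)/2 × 2 = 7.15
  Sum = 374.945 µg/mL·h
IV tail: 2.38/0.348 = 6.839; AUC_iv,0→∞ = 374.945 + 6.839 = 381.784 µg/mL·h
Trapezoidal AUC_0→13.5 (oral solution):
  [0→0.5]: (0.00+20.08)/2 × 0.5 = 5.02
  [0.5→6.5]: (20.08+9.42)/2 × 6 = 88.5
  [6.5→10.5]: (9.42+2.39)/2 × 4 = 23.62
  [10.5→11.5]: (2.39+1.69)/2 × 1 = 2.04
  [11.5→12.5]: (1.69+1.19)/2 × 1 = 1.44
  [12.5→13.5]: (1.19+0.84)/2 × 1 = 1.015
  Sum = 121.635 µg/mL·h
oral solution tail: 0.84/0.348 = 2.414; AUC_ev,0→∞ = 121.635 + 2.414 = 124.049 µg/mL·h
F = (AUC_ev/D_ev)/(AUC_iv/D_iv) = (124.049/800)/(381.784/200) = 0.15506125/1.90892 = 0.0812

F = 0.081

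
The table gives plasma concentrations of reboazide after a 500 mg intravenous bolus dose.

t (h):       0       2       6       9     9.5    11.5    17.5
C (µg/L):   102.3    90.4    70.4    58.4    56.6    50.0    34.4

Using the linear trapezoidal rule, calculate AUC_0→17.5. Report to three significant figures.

AUC = 1100 µg/L·h

Trapezoidal AUC_0→17.5:
  [0→2]: (102.3+90.4)/2 × 2 = 192.7
  [2→6]: (90.4+70.4)/2 × 4 = 321.6
  [6→9]: (70.4+58.4)/2 × 3 = 193.2
  [9→9.5]: (58.4+56.6)/2 × 0.5 = 28.75
  [9.5→11.5]: (56.6+50.0)/2 × 2 = 106.6
  [11.5→17.5]: (50.0+34.4)/2 × 6 = 253.2
  Sum = 1096.05 µg/L·h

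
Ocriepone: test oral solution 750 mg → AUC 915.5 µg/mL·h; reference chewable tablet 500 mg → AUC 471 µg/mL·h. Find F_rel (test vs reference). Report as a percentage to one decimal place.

F_rel = (AUC_test/D_test) / (AUC_ref/D_ref)
      = (915.5/750) / (471/500)
      = 1.22067 / 0.942 = 1.2958 = 129.58%

F_rel = 129.6%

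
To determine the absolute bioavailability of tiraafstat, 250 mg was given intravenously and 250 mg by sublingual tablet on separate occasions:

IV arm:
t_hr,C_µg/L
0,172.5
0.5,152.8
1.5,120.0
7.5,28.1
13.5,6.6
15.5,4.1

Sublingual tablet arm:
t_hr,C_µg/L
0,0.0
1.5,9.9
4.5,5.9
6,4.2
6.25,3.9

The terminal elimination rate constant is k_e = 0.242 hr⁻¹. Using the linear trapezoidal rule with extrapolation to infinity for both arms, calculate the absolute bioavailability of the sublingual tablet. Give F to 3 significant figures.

F = 0.0703

Trapezoidal AUC_0→15.5 (IV):
  [0→0.5]: (172.5+152.8)/2 × 0.5 = 81.325
  [0.5→1.5]: (152.8+120.0)/2 × 1 = 136.4
  [1.5→7.5]: (120.0+28.1)/2 × 6 = 444.3
  [7.5→13.5]: (28.1+6.6)/2 × 6 = 104.1
  [13.5→15.5]: (6.6+4.1)/2 × 2 = 10.7
  Sum = 776.825 µg/L·hr
IV tail: 4.1/0.242 = 16.942; AUC_iv,0→∞ = 776.825 + 16.942 = 793.767 µg/L·hr
Trapezoidal AUC_0→6.25 (sublingual tablet):
  [0→1.5]: (0.0+9.9)/2 × 1.5 = 7.425
  [1.5→4.5]: (9.9+5.9)/2 × 3 = 23.7
  [4.5→6]: (5.9+4.2)/2 × 1.5 = 7.575
  [6→6.25]: (4.2+3.9)/2 × 0.25 = 1.0125
  Sum = 39.7125 µg/L·hr
sublingual tablet tail: 3.9/0.242 = 16.116; AUC_ev,0→∞ = 39.7125 + 16.116 = 55.8285 µg/L·hr
F = (AUC_ev/D_ev)/(AUC_iv/D_iv) = (55.8285/250)/(793.767/250) = 0.223314/3.175068 = 0.0703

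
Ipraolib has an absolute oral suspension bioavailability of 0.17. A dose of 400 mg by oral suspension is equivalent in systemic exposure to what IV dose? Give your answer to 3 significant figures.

D_iv = 68.0 mg

Systemic exposure from an extravascular dose = F × D_ev, so the equivalent IV dose is F × D_ev.
D_iv = F × D_ev = 0.17 × 400 = 68 mg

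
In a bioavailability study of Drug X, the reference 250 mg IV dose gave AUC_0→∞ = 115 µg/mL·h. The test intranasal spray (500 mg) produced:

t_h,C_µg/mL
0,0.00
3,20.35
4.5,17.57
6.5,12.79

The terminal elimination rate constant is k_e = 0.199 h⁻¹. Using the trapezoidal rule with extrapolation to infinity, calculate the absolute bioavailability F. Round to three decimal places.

Trapezoidal AUC_0→6.5 (intranasal spray):
  [0→3]: (0.00+20.35)/2 × 3 = 30.525
  [3→4.5]: (20.35+17.57)/2 × 1.5 = 28.44
  [4.5→6.5]: (17.57+12.79)/2 × 2 = 30.36
  Sum = 89.325 µg/mL·h
Tail: C_last/k_e = 12.79/0.199 = 64.271
AUC_0→∞ (intranasal spray) = 89.325 + 64.271 = 153.596 µg/mL·h
F = (AUC_ev/D_ev)/(AUC_iv/D_iv) = (153.596/500)/(115/250) = 0.307192/0.46 = 0.6678

F = 0.668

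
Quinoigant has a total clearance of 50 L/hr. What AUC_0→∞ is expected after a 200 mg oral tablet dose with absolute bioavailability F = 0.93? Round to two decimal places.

AUC = 3.72 mg/L·hr

AUC_0→∞ = F × Dose / CL
        = 0.93 × 200 / 50 = 3.72 mg/L·hr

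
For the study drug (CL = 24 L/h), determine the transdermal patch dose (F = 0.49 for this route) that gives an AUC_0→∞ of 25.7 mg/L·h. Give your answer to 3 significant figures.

Dose = CL × AUC_0→∞ / F
     = 24 × 25.7 / 0.49 = 1258.78 mg

Dose = 1260 mg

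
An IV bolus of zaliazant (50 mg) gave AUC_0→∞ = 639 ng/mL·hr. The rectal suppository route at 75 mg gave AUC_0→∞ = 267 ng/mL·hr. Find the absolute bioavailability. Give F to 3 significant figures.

F = 0.279

F = (AUC_ev / D_ev) / (AUC_iv / D_iv)
  = (267/75) / (639/50)
  = 3.56 / 12.78 = 0.2786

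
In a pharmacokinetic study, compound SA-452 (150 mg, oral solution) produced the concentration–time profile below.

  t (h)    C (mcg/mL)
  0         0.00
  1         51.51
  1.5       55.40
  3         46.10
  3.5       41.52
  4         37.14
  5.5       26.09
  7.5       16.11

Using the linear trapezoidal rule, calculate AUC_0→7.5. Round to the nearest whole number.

AUC = 260 mcg/mL·h

Trapezoidal AUC_0→7.5:
  [0→1]: (0.00+51.51)/2 × 1 = 25.755
  [1→1.5]: (51.51+55.40)/2 × 0.5 = 26.7275
  [1.5→3]: (55.40+46.10)/2 × 1.5 = 76.125
  [3→3.5]: (46.10+41.52)/2 × 0.5 = 21.905
  [3.5→4]: (41.52+37.14)/2 × 0.5 = 19.665
  [4→5.5]: (37.14+26.09)/2 × 1.5 = 47.4225
  [5.5→7.5]: (26.09+16.11)/2 × 2 = 42.2
  Sum = 259.8 mcg/mL·h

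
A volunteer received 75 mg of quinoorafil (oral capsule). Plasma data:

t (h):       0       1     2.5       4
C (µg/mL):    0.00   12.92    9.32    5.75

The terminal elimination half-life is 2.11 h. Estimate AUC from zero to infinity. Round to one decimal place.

AUC = 51.9 µg/mL·h

Trapezoidal AUC_0→4:
  [0→1]: (0.00+12.92)/2 × 1 = 6.46
  [1→2.5]: (12.92+9.32)/2 × 1.5 = 16.68
  [2.5→4]: (9.32+5.75)/2 × 1.5 = 11.3025
  Sum = 34.4425 µg/mL·h
k_e = ln2 / t½ = 0.693147 / 2.11 = 0.3285 h^-1
Extrapolated tail: C_last / k_e = 5.75 / 0.3285 = 17.504
AUC_0→∞ = 34.4425 + 17.504 = 51.9465 µg/mL·h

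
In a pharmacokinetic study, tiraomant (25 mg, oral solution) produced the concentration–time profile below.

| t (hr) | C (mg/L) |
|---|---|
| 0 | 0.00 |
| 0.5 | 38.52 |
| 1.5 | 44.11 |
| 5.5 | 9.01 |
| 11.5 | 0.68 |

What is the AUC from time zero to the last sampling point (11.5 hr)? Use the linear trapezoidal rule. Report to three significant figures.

AUC = 186 mg/L·hr

Trapezoidal AUC_0→11.5:
  [0→0.5]: (0.00+38.52)/2 × 0.5 = 9.63
  [0.5→1.5]: (38.52+44.11)/2 × 1 = 41.315
  [1.5→5.5]: (44.11+9.01)/2 × 4 = 106.24
  [5.5→11.5]: (9.01+0.68)/2 × 6 = 29.07
  Sum = 186.255 mg/L·hr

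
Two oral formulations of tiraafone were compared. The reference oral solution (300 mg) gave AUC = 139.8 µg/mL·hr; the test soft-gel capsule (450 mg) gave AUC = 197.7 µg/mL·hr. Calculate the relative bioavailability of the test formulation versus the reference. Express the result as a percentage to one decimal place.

F_rel = (AUC_test/D_test) / (AUC_ref/D_ref)
      = (197.7/450) / (139.8/300)
      = 0.439333 / 0.466 = 0.9428 = 94.28%

F_rel = 94.3%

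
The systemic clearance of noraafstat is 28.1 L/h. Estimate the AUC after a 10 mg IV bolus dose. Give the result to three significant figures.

AUC = 0.356 mg/L·h

AUC_0→∞ = Dose_iv / CL
        = 10 / 28.1 = 0.355872 mg/L·h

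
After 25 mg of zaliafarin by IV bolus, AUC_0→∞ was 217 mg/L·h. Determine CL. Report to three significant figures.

CL = 0.115 L/h

CL = Dose_iv / AUC_0→∞
   = 25 / 217 = 0.115207 L/h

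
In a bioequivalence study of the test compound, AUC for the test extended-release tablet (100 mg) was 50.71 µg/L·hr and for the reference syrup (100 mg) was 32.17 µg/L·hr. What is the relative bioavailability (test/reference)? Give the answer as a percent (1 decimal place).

F_rel = 157.6%

F_rel = (AUC_test/D_test) / (AUC_ref/D_ref)
      = (50.71/100) / (32.17/100)
      = 0.5071 / 0.3217 = 1.5763 = 157.63%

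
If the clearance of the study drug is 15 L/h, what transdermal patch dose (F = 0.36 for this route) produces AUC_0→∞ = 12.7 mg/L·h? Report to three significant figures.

Dose = CL × AUC_0→∞ / F
     = 15 × 12.7 / 0.36 = 529.167 mg

Dose = 529 mg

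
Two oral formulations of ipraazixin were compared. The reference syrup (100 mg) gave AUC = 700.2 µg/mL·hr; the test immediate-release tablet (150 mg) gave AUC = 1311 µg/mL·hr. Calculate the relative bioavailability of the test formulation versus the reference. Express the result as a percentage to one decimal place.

F_rel = (AUC_test/D_test) / (AUC_ref/D_ref)
      = (1311/150) / (700.2/100)
      = 8.74 / 7.002 = 1.2482 = 124.82%

F_rel = 124.8%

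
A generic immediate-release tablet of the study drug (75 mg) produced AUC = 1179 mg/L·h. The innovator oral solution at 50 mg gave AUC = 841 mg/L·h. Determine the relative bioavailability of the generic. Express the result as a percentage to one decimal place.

F_rel = (AUC_test/D_test) / (AUC_ref/D_ref)
      = (1179/75) / (841/50)
      = 15.72 / 16.82 = 0.9346 = 93.46%

F_rel = 93.5%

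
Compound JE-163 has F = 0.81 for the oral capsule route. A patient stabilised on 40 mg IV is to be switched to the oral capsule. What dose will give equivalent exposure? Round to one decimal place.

D_oral = 49.4 mg

For equal systemic exposure: F × D_ev = D_iv
D_ev = D_iv / F = 40 / 0.81 = 49.3827 mg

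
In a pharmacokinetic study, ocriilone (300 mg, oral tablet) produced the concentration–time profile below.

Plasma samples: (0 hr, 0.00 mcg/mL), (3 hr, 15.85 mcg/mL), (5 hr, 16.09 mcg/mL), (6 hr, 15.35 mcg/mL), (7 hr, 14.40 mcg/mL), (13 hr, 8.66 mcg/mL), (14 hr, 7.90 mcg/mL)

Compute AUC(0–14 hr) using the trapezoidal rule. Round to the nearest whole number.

AUC = 164 mcg/mL·hr

Trapezoidal AUC_0→14:
  [0→3]: (0.00+15.85)/2 × 3 = 23.775
  [3→5]: (15.85+16.09)/2 × 2 = 31.94
  [5→6]: (16.09+15.35)/2 × 1 = 15.72
  [6→7]: (15.35+14.40)/2 × 1 = 14.875
  [7→13]: (14.40+8.66)/2 × 6 = 69.18
  [13→14]: (8.66+7.90)/2 × 1 = 8.28
  Sum = 163.77 mcg/mL·hr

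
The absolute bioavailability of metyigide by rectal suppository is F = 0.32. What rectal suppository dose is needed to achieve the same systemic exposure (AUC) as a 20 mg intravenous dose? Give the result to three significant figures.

For equal systemic exposure: F × D_ev = D_iv
D_ev = D_iv / F = 20 / 0.32 = 62.5 mg

D_rectal = 62.5 mg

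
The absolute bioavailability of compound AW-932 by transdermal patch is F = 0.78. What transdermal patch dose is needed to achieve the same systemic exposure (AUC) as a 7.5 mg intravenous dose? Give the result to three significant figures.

For equal systemic exposure: F × D_ev = D_iv
D_ev = D_iv / F = 7.5 / 0.78 = 9.61538 mg

D_transdermal = 9.62 mg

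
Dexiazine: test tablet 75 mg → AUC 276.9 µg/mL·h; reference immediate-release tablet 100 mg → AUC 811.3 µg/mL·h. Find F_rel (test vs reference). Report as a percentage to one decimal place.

F_rel = (AUC_test/D_test) / (AUC_ref/D_ref)
      = (276.9/75) / (811.3/100)
      = 3.692 / 8.113 = 0.4551 = 45.51%

F_rel = 45.5%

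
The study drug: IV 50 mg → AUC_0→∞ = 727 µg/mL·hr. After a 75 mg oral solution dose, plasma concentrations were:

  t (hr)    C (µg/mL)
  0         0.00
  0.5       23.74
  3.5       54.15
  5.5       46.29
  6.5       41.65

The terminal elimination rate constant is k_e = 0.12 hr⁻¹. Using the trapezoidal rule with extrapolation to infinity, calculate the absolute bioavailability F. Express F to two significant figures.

Trapezoidal AUC_0→6.5 (oral solution):
  [0→0.5]: (0.00+23.74)/2 × 0.5 = 5.935
  [0.5→3.5]: (23.74+54.15)/2 × 3 = 116.835
  [3.5→5.5]: (54.15+46.29)/2 × 2 = 100.44
  [5.5→6.5]: (46.29+41.65)/2 × 1 = 43.97
  Sum = 267.18 µg/mL·hr
Tail: C_last/k_e = 41.65/0.12 = 347.083
AUC_0→∞ (oral solution) = 267.18 + 347.083 = 614.263 µg/mL·hr
F = (AUC_ev/D_ev)/(AUC_iv/D_iv) = (614.263/75)/(727/50) = 8.19017/14.54 = 0.5633

F = 0.56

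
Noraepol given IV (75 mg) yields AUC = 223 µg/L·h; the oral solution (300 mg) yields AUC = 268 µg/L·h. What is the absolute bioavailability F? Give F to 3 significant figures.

F = 0.300

F = (AUC_ev / D_ev) / (AUC_iv / D_iv)
  = (268/300) / (223/75)
  = 0.893333 / 2.97333 = 0.3004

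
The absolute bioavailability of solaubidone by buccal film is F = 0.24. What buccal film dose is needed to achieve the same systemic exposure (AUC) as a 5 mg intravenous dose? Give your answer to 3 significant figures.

For equal systemic exposure: F × D_ev = D_iv
D_ev = D_iv / F = 5 / 0.24 = 20.8333 mg

D_buccal = 20.8 mg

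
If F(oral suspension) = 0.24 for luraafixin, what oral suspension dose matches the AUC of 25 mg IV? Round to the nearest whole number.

For equal systemic exposure: F × D_ev = D_iv
D_ev = D_iv / F = 25 / 0.24 = 104.167 mg

D_oral = 104 mg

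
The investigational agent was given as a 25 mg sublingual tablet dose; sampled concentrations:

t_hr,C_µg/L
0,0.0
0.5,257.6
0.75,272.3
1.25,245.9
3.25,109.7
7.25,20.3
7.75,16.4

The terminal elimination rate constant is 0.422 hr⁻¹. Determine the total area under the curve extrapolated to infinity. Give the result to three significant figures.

Trapezoidal AUC_0→7.75:
  [0→0.5]: (0.0+257.6)/2 × 0.5 = 64.4
  [0.5→0.75]: (257.6+272.3)/2 × 0.25 = 66.2375
  [0.75→1.25]: (272.3+245.9)/2 × 0.5 = 129.55
  [1.25→3.25]: (245.9+109.7)/2 × 2 = 355.6
  [3.25→7.25]: (109.7+20.3)/2 × 4 = 260.0
  [7.25→7.75]: (20.3+16.4)/2 × 0.5 = 9.175
  Sum = 884.9625 µg/L·hr
Extrapolated tail: C_last / k_e = 16.4 / 0.422 = 38.863
AUC_0→∞ = 884.9625 + 38.863 = 923.8255 µg/L·hr

AUC = 924 µg/L·hr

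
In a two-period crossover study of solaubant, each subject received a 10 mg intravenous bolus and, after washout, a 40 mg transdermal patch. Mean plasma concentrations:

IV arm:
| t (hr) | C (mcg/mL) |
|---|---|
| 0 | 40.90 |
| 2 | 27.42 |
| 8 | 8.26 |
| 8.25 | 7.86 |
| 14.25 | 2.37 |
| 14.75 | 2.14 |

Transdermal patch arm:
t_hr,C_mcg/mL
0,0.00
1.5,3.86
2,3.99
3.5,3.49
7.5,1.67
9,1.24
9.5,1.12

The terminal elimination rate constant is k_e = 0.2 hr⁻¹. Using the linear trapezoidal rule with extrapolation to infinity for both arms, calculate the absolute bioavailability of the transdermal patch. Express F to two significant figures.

Trapezoidal AUC_0→14.75 (IV):
  [0→2]: (40.90+27.42)/2 × 2 = 68.32
  [2→8]: (27.42+8.26)/2 × 6 = 107.04
  [8→8.25]: (8.26+7.86)/2 × 0.25 = 2.015
  [8.25→14.25]: (7.86+2.37)/2 × 6 = 30.69
  [14.25→14.75]: (2.37+2.14)/2 × 0.5 = 1.1275
  Sum = 209.1925 mcg/mL·hr
IV tail: 2.14/0.2 = 10.700; AUC_iv,0→∞ = 209.1925 + 10.700 = 219.8925 mcg/mL·hr
Trapezoidal AUC_0→9.5 (transdermal patch):
  [0→1.5]: (0.00+3.86)/2 × 1.5 = 2.895
  [1.5→2]: (3.86+3.99)/2 × 0.5 = 1.9625
  [2→3.5]: (3.99+3.49)/2 × 1.5 = 5.61
  [3.5→7.5]: (3.49+1.67)/2 × 4 = 10.32
  [7.5→9]: (1.67+1.24)/2 × 1.5 = 2.1825
  [9→9.5]: (1.24+1.12)/2 × 0.5 = 0.59
  Sum = 23.56 mcg/mL·hr
transdermal patch tail: 1.12/0.2 = 5.600; AUC_ev,0→∞ = 23.56 + 5.600 = 29.16 mcg/mL·hr
F = (AUC_ev/D_ev)/(AUC_iv/D_iv) = (29.16/40)/(219.8925/10) = 0.729/21.98925 = 0.0332

F = 0.033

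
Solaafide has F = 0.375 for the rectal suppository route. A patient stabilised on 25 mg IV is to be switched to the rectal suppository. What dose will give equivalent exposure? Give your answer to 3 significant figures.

For equal systemic exposure: F × D_ev = D_iv
D_ev = D_iv / F = 25 / 0.375 = 66.6667 mg

D_rectal = 66.7 mg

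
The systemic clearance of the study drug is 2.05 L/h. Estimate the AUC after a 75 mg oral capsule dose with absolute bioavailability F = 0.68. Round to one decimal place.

AUC = 24.9 mg/L·h

AUC_0→∞ = F × Dose / CL
        = 0.68 × 75 / 2.05 = 24.878 mg/L·h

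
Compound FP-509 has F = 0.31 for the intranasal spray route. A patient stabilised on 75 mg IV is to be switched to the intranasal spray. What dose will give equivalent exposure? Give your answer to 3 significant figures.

D_intranasal = 242 mg

For equal systemic exposure: F × D_ev = D_iv
D_ev = D_iv / F = 75 / 0.31 = 241.935 mg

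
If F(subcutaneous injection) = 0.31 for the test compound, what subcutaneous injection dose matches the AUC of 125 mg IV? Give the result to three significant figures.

For equal systemic exposure: F × D_ev = D_iv
D_ev = D_iv / F = 125 / 0.31 = 403.226 mg

D_subcutaneous = 403 mg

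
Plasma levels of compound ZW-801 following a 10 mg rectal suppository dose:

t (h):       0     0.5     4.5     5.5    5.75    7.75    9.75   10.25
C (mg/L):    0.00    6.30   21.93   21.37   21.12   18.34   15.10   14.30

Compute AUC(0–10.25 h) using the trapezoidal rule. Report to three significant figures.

Trapezoidal AUC_0→10.25:
  [0→0.5]: (0.00+6.30)/2 × 0.5 = 1.575
  [0.5→4.5]: (6.30+21.93)/2 × 4 = 56.46
  [4.5→5.5]: (21.93+21.37)/2 × 1 = 21.65
  [5.5→5.75]: (21.37+21.12)/2 × 0.25 = 5.31125
  [5.75→7.75]: (21.12+18.34)/2 × 2 = 39.46
  [7.75→9.75]: (18.34+15.10)/2 × 2 = 33.44
  [9.75→10.25]: (15.10+14.30)/2 × 0.5 = 7.35
  Sum = 165.24625 mg/L·h

AUC = 165 mg/L·h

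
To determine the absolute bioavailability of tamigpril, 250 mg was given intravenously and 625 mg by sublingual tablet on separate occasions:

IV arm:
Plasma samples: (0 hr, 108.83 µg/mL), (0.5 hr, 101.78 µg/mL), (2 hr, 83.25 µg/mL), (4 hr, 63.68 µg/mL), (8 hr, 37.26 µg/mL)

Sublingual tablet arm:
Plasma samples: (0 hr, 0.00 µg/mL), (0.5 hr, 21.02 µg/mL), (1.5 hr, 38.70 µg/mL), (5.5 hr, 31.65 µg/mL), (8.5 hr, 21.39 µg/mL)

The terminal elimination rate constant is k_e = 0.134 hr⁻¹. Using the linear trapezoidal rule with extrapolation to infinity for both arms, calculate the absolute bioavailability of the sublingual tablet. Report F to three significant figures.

Trapezoidal AUC_0→8 (IV):
  [0→0.5]: (108.83+101.78)/2 × 0.5 = 52.6525
  [0.5→2]: (101.78+83.25)/2 × 1.5 = 138.7725
  [2→4]: (83.25+63.68)/2 × 2 = 146.93
  [4→8]: (63.68+37.26)/2 × 4 = 201.88
  Sum = 540.235 µg/mL·hr
IV tail: 37.26/0.134 = 278.060; AUC_iv,0→∞ = 540.235 + 278.060 = 818.295 µg/mL·hr
Trapezoidal AUC_0→8.5 (sublingual tablet):
  [0→0.5]: (0.00+21.02)/2 × 0.5 = 5.255
  [0.5→1.5]: (21.02+38.70)/2 × 1 = 29.86
  [1.5→5.5]: (38.70+31.65)/2 × 4 = 140.7
  [5.5→8.5]: (31.65+21.39)/2 × 3 = 79.56
  Sum = 255.375 µg/mL·hr
sublingual tablet tail: 21.39/0.134 = 159.627; AUC_ev,0→∞ = 255.375 + 159.627 = 415.002 µg/mL·hr
F = (AUC_ev/D_ev)/(AUC_iv/D_iv) = (415.002/625)/(818.295/250) = 0.6640032/3.27318 = 0.2029

F = 0.203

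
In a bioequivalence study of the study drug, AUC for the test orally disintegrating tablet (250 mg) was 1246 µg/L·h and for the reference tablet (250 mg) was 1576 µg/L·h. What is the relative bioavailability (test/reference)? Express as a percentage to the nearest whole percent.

F_rel = (AUC_test/D_test) / (AUC_ref/D_ref)
      = (1246/250) / (1576/250)
      = 4.984 / 6.304 = 0.7906 = 79.06%

F_rel = 79%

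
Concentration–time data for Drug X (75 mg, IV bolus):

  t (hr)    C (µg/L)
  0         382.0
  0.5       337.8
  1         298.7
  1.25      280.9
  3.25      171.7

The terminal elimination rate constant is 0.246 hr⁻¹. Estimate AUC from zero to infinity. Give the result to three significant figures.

AUC = 1560 µg/L·hr

Trapezoidal AUC_0→3.25:
  [0→0.5]: (382.0+337.8)/2 × 0.5 = 179.95
  [0.5→1]: (337.8+298.7)/2 × 0.5 = 159.125
  [1→1.25]: (298.7+280.9)/2 × 0.25 = 72.45
  [1.25→3.25]: (280.9+171.7)/2 × 2 = 452.6
  Sum = 864.125 µg/L·hr
Extrapolated tail: C_last / k_e = 171.7 / 0.246 = 697.967
AUC_0→∞ = 864.125 + 697.967 = 1562.092 µg/L·hr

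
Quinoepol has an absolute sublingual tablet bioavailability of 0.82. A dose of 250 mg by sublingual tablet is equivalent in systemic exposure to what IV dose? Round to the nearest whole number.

D_iv = 205 mg

Systemic exposure from an extravascular dose = F × D_ev, so the equivalent IV dose is F × D_ev.
D_iv = F × D_ev = 0.82 × 250 = 205 mg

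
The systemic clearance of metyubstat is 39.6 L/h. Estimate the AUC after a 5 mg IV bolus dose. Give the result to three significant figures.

AUC = 0.126 mg/L·h

AUC_0→∞ = Dose_iv / CL
        = 5 / 39.6 = 0.126263 mg/L·h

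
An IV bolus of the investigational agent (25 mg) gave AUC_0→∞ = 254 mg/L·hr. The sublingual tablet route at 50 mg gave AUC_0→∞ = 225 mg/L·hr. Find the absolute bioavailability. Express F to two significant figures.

F = (AUC_ev / D_ev) / (AUC_iv / D_iv)
  = (225/50) / (254/25)
  = 4.5 / 10.16 = 0.4429

F = 0.44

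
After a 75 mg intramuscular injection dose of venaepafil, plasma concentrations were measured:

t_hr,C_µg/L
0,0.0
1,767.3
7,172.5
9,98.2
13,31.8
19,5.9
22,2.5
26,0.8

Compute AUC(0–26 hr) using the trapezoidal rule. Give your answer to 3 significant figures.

AUC = 3870 µg/L·hr

Trapezoidal AUC_0→26:
  [0→1]: (0.0+767.3)/2 × 1 = 383.65
  [1→7]: (767.3+172.5)/2 × 6 = 2819.4
  [7→9]: (172.5+98.2)/2 × 2 = 270.7
  [9→13]: (98.2+31.8)/2 × 4 = 260.0
  [13→19]: (31.8+5.9)/2 × 6 = 113.1
  [19→22]: (5.9+2.5)/2 × 3 = 12.6
  [22→26]: (2.5+0.8)/2 × 4 = 6.6
  Sum = 3866.05 µg/L·hr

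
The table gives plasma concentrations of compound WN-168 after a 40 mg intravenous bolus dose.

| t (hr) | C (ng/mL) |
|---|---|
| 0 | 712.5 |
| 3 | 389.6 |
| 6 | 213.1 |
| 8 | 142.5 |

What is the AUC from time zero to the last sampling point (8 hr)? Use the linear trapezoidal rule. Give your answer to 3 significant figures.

AUC = 2910 ng/mL·hr

Trapezoidal AUC_0→8:
  [0→3]: (712.5+389.6)/2 × 3 = 1653.15
  [3→6]: (389.6+213.1)/2 × 3 = 904.05
  [6→8]: (213.1+142.5)/2 × 2 = 355.6
  Sum = 2912.8 ng/mL·hr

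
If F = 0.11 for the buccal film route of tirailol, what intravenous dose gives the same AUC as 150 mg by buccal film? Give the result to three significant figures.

Systemic exposure from an extravascular dose = F × D_ev, so the equivalent IV dose is F × D_ev.
D_iv = F × D_ev = 0.11 × 150 = 16.5 mg

D_iv = 16.5 mg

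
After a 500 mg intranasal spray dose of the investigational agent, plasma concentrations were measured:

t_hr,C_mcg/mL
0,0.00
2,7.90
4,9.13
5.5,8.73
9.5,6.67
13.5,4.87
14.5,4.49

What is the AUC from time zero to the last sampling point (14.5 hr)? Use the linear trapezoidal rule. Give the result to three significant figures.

AUC = 96.9 mcg/mL·hr

Trapezoidal AUC_0→14.5:
  [0→2]: (0.00+7.90)/2 × 2 = 7.9
  [2→4]: (7.90+9.13)/2 × 2 = 17.03
  [4→5.5]: (9.13+8.73)/2 × 1.5 = 13.395
  [5.5→9.5]: (8.73+6.67)/2 × 4 = 30.8
  [9.5→13.5]: (6.67+4.87)/2 × 4 = 23.08
  [13.5→14.5]: (4.87+4.49)/2 × 1 = 4.68
  Sum = 96.885 mcg/mL·hr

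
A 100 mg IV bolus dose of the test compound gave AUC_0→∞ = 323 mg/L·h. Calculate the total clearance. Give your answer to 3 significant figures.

CL = 0.310 L/h

CL = Dose_iv / AUC_0→∞
   = 100 / 323 = 0.309598 L/h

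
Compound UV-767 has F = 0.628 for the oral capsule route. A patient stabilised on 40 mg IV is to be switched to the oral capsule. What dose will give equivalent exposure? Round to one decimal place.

D_oral = 63.7 mg

For equal systemic exposure: F × D_ev = D_iv
D_ev = D_iv / F = 40 / 0.628 = 63.6943 mg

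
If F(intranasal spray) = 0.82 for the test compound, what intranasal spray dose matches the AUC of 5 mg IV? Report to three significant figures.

For equal systemic exposure: F × D_ev = D_iv
D_ev = D_iv / F = 5 / 0.82 = 6.09756 mg

D_intranasal = 6.10 mg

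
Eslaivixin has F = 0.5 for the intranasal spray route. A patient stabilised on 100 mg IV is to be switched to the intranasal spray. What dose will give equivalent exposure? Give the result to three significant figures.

D_intranasal = 200 mg

For equal systemic exposure: F × D_ev = D_iv
D_ev = D_iv / F = 100 / 0.5 = 200 mg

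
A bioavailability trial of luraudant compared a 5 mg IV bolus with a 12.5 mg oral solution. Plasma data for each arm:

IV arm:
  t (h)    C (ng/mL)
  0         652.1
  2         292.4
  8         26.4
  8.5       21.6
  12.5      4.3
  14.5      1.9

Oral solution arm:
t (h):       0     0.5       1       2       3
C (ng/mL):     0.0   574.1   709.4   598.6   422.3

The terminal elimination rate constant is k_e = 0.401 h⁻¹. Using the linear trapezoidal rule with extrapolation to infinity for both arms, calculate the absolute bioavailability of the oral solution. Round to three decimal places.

Trapezoidal AUC_0→14.5 (IV):
  [0→2]: (652.1+292.4)/2 × 2 = 944.5
  [2→8]: (292.4+26.4)/2 × 6 = 956.4
  [8→8.5]: (26.4+21.6)/2 × 0.5 = 12.0
  [8.5→12.5]: (21.6+4.3)/2 × 4 = 51.8
  [12.5→14.5]: (4.3+1.9)/2 × 2 = 6.2
  Sum = 1970.9 ng/mL·h
IV tail: 1.9/0.401 = 4.738; AUC_iv,0→∞ = 1970.9 + 4.738 = 1975.638 ng/mL·h
Trapezoidal AUC_0→3 (oral solution):
  [0→0.5]: (0.0+574.1)/2 × 0.5 = 143.525
  [0.5→1]: (574.1+709.4)/2 × 0.5 = 320.875
  [1→2]: (709.4+598.6)/2 × 1 = 654.0
  [2→3]: (598.6+422.3)/2 × 1 = 510.45
  Sum = 1628.85 ng/mL·h
oral solution tail: 422.3/0.401 = 1053.117; AUC_ev,0→∞ = 1628.85 + 1053.117 = 2681.967 ng/mL·h
F = (AUC_ev/D_ev)/(AUC_iv/D_iv) = (2681.967/12.5)/(1975.638/5) = 214.55736/395.1276 = 0.5430

F = 0.543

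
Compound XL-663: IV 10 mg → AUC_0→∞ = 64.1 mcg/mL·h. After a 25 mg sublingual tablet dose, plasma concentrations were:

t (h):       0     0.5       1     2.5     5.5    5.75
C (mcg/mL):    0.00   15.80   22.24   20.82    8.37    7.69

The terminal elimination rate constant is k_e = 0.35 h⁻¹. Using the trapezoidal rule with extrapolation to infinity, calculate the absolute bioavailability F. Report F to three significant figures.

Trapezoidal AUC_0→5.75 (sublingual tablet):
  [0→0.5]: (0.00+15.80)/2 × 0.5 = 3.95
  [0.5→1]: (15.80+22.24)/2 × 0.5 = 9.51
  [1→2.5]: (22.24+20.82)/2 × 1.5 = 32.295
  [2.5→5.5]: (20.82+8.37)/2 × 3 = 43.785
  [5.5→5.75]: (8.37+7.69)/2 × 0.25 = 2.0075
  Sum = 91.5475 mcg/mL·h
Tail: C_last/k_e = 7.69/0.35 = 21.971
AUC_0→∞ (sublingual tablet) = 91.5475 + 21.971 = 113.5185 mcg/mL·h
F = (AUC_ev/D_ev)/(AUC_iv/D_iv) = (113.5185/25)/(64.1/10) = 4.54074/6.41 = 0.7084

F = 0.708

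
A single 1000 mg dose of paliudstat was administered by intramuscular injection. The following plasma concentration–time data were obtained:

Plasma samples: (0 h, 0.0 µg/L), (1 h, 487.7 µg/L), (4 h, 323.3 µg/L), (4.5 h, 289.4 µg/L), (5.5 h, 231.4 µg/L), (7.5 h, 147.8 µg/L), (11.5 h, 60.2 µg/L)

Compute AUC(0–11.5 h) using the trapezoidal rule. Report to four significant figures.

AUC = 2669 µg/L·h

Trapezoidal AUC_0→11.5:
  [0→1]: (0.0+487.7)/2 × 1 = 243.85
  [1→4]: (487.7+323.3)/2 × 3 = 1216.5
  [4→4.5]: (323.3+289.4)/2 × 0.5 = 153.175
  [4.5→5.5]: (289.4+231.4)/2 × 1 = 260.4
  [5.5→7.5]: (231.4+147.8)/2 × 2 = 379.2
  [7.5→11.5]: (147.8+60.2)/2 × 4 = 416.0
  Sum = 2669.125 µg/L·h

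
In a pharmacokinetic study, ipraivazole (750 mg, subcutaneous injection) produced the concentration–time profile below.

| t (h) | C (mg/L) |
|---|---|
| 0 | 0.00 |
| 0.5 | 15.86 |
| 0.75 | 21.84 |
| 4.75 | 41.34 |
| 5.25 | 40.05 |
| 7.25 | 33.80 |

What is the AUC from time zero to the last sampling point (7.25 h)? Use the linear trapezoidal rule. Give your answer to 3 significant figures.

Trapezoidal AUC_0→7.25:
  [0→0.5]: (0.00+15.86)/2 × 0.5 = 3.965
  [0.5→0.75]: (15.86+21.84)/2 × 0.25 = 4.7125
  [0.75→4.75]: (21.84+41.34)/2 × 4 = 126.36
  [4.75→5.25]: (41.34+40.05)/2 × 0.5 = 20.3475
  [5.25→7.25]: (40.05+33.80)/2 × 2 = 73.85
  Sum = 229.235 mg/L·h

AUC = 229 mg/L·h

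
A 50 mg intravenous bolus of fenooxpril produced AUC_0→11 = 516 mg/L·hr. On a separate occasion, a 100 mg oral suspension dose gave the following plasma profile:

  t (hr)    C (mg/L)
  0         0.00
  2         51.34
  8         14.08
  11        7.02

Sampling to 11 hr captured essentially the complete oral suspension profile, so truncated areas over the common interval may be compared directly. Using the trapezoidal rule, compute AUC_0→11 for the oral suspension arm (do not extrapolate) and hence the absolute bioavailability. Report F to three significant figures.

F = 0.271

Trapezoidal AUC_0→11 (oral suspension):
  [0→2]: (0.00+51.34)/2 × 2 = 51.34
  [2→8]: (51.34+14.08)/2 × 6 = 196.26
  [8→11]: (14.08+7.02)/2 × 3 = 31.65
  Sum = 279.25 mg/L·hr
F = (AUC_ev/D_ev)/(AUC_iv/D_iv) = (279.25/100)/(516/50) = 2.7925/10.32 = 0.2706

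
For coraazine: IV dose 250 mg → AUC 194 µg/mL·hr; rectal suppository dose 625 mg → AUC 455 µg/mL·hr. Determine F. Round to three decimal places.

F = (AUC_ev / D_ev) / (AUC_iv / D_iv)
  = (455/625) / (194/250)
  = 0.728 / 0.776 = 0.9381

F = 0.938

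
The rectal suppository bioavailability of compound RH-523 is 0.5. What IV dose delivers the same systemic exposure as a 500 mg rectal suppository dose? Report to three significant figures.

Systemic exposure from an extravascular dose = F × D_ev, so the equivalent IV dose is F × D_ev.
D_iv = F × D_ev = 0.5 × 500 = 250 mg

D_iv = 250 mg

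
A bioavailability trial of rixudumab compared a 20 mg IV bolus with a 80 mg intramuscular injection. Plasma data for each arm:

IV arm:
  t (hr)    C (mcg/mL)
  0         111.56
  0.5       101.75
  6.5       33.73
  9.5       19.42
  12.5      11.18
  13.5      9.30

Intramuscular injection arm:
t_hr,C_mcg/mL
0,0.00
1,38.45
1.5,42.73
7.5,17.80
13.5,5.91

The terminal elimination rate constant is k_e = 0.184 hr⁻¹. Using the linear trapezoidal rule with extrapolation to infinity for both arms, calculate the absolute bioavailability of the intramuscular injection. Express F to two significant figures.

Trapezoidal AUC_0→13.5 (IV):
  [0→0.5]: (111.56+101.75)/2 × 0.5 = 53.3275
  [0.5→6.5]: (101.75+33.73)/2 × 6 = 406.44
  [6.5→9.5]: (33.73+19.42)/2 × 3 = 79.725
  [9.5→12.5]: (19.42+11.18)/2 × 3 = 45.9
  [12.5→13.5]: (11.18+9.30)/2 × 1 = 10.24
  Sum = 595.6325 mcg/mL·hr
IV tail: 9.30/0.184 = 50.543; AUC_iv,0→∞ = 595.6325 + 50.543 = 646.1755 mcg/mL·hr
Trapezoidal AUC_0→13.5 (intramuscular injection):
  [0→1]: (0.00+38.45)/2 × 1 = 19.225
  [1→1.5]: (38.45+42.73)/2 × 0.5 = 20.295
  [1.5→7.5]: (42.73+17.80)/2 × 6 = 181.59
  [7.5→13.5]: (17.80+5.91)/2 × 6 = 71.13
  Sum = 292.24 mcg/mL·hr
intramuscular injection tail: 5.91/0.184 = 32.120; AUC_ev,0→∞ = 292.24 + 32.120 = 324.36 mcg/mL·hr
F = (AUC_ev/D_ev)/(AUC_iv/D_iv) = (324.36/80)/(646.1755/20) = 4.0545/32.308775 = 0.1255

F = 0.13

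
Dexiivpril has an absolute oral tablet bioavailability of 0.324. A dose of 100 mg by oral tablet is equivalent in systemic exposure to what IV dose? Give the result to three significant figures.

Systemic exposure from an extravascular dose = F × D_ev, so the equivalent IV dose is F × D_ev.
D_iv = F × D_ev = 0.324 × 100 = 32.4 mg

D_iv = 32.4 mg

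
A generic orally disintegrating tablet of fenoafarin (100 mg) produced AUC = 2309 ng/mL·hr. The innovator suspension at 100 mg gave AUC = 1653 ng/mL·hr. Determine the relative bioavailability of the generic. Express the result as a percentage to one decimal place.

F_rel = 139.7%

F_rel = (AUC_test/D_test) / (AUC_ref/D_ref)
      = (2309/100) / (1653/100)
      = 23.09 / 16.53 = 1.3969 = 139.69%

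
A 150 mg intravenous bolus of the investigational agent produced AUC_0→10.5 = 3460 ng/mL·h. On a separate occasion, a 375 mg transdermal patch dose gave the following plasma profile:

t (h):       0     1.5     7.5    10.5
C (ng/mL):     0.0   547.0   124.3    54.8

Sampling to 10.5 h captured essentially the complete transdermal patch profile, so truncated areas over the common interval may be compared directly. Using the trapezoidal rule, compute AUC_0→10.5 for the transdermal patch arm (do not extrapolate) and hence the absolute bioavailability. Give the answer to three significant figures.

F = 0.311

Trapezoidal AUC_0→10.5 (transdermal patch):
  [0→1.5]: (0.0+547.0)/2 × 1.5 = 410.25
  [1.5→7.5]: (547.0+124.3)/2 × 6 = 2013.9
  [7.5→10.5]: (124.3+54.8)/2 × 3 = 268.65
  Sum = 2692.8 ng/mL·h
F = (AUC_ev/D_ev)/(AUC_iv/D_iv) = (2692.8/375)/(3460/150) = 7.1808/23.0667 = 0.3113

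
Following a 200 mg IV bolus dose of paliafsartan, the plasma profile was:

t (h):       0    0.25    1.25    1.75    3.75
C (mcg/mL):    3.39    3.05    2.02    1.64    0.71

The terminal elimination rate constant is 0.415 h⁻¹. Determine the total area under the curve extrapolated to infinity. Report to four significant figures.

Trapezoidal AUC_0→3.75:
  [0→0.25]: (3.39+3.05)/2 × 0.25 = 0.805
  [0.25→1.25]: (3.05+2.02)/2 × 1 = 2.535
  [1.25→1.75]: (2.02+1.64)/2 × 0.5 = 0.915
  [1.75→3.75]: (1.64+0.71)/2 × 2 = 2.35
  Sum = 6.605 mcg/mL·h
Extrapolated tail: C_last / k_e = 0.71 / 0.415 = 1.711
AUC_0→∞ = 6.605 + 1.711 = 8.316 mcg/mL·h

AUC = 8.316 mcg/mL·h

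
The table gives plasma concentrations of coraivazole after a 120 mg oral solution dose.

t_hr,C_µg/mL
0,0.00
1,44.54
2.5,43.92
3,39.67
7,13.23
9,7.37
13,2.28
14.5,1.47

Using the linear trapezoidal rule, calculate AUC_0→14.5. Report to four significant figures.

AUC = 258.0 µg/mL·hr

Trapezoidal AUC_0→14.5:
  [0→1]: (0.00+44.54)/2 × 1 = 22.27
  [1→2.5]: (44.54+43.92)/2 × 1.5 = 66.345
  [2.5→3]: (43.92+39.67)/2 × 0.5 = 20.8975
  [3→7]: (39.67+13.23)/2 × 4 = 105.8
  [7→9]: (13.23+7.37)/2 × 2 = 20.6
  [9→13]: (7.37+2.28)/2 × 4 = 19.3
  [13→14.5]: (2.28+1.47)/2 × 1.5 = 2.8125
  Sum = 258.025 µg/mL·hr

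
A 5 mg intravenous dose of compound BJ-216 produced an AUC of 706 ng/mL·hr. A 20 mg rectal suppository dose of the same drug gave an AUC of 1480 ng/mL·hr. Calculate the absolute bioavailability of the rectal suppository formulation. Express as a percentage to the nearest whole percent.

F = 52%

F = (AUC_ev / D_ev) / (AUC_iv / D_iv)
  = (1480/20) / (706/5)
  = 74 / 141.2 = 0.5241
  = 52.41%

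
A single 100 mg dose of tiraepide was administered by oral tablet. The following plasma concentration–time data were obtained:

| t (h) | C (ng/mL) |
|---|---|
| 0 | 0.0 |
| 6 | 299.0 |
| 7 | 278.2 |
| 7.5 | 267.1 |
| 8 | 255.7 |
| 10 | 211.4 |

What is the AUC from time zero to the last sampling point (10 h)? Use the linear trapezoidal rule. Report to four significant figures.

Trapezoidal AUC_0→10:
  [0→6]: (0.0+299.0)/2 × 6 = 897.0
  [6→7]: (299.0+278.2)/2 × 1 = 288.6
  [7→7.5]: (278.2+267.1)/2 × 0.5 = 136.325
  [7.5→8]: (267.1+255.7)/2 × 0.5 = 130.7
  [8→10]: (255.7+211.4)/2 × 2 = 467.1
  Sum = 1919.725 ng/mL·h

AUC = 1920 ng/mL·h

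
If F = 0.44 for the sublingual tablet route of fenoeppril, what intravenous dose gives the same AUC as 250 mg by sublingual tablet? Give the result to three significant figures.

D_iv = 110 mg

Systemic exposure from an extravascular dose = F × D_ev, so the equivalent IV dose is F × D_ev.
D_iv = F × D_ev = 0.44 × 250 = 110 mg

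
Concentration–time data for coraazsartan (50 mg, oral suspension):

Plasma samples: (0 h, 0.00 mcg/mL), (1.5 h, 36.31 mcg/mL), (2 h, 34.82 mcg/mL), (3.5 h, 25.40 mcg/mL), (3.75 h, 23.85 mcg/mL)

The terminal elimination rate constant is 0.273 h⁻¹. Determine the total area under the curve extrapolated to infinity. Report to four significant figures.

Trapezoidal AUC_0→3.75:
  [0→1.5]: (0.00+36.31)/2 × 1.5 = 27.2325
  [1.5→2]: (36.31+34.82)/2 × 0.5 = 17.7825
  [2→3.5]: (34.82+25.40)/2 × 1.5 = 45.165
  [3.5→3.75]: (25.40+23.85)/2 × 0.25 = 6.15625
  Sum = 96.33625 mcg/mL·h
Extrapolated tail: C_last / k_e = 23.85 / 0.273 = 87.363
AUC_0→∞ = 96.33625 + 87.363 = 183.69925 mcg/mL·h

AUC = 183.7 mcg/mL·h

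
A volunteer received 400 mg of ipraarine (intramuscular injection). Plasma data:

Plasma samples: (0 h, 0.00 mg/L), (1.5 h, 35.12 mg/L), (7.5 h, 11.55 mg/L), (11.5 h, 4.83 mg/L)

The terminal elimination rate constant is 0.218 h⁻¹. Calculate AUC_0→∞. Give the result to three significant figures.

Trapezoidal AUC_0→11.5:
  [0→1.5]: (0.00+35.12)/2 × 1.5 = 26.34
  [1.5→7.5]: (35.12+11.55)/2 × 6 = 140.01
  [7.5→11.5]: (11.55+4.83)/2 × 4 = 32.76
  Sum = 199.11 mg/L·h
Extrapolated tail: C_last / k_e = 4.83 / 0.218 = 22.156
AUC_0→∞ = 199.11 + 22.156 = 221.266 mg/L·h

AUC = 221 mg/L·h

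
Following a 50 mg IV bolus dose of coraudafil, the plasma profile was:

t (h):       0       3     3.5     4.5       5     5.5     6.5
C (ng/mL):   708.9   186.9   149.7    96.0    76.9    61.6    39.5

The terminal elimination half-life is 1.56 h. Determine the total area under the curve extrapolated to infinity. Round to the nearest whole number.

Trapezoidal AUC_0→6.5:
  [0→3]: (708.9+186.9)/2 × 3 = 1343.7
  [3→3.5]: (186.9+149.7)/2 × 0.5 = 84.15
  [3.5→4.5]: (149.7+96.0)/2 × 1 = 122.85
  [4.5→5]: (96.0+76.9)/2 × 0.5 = 43.225
  [5→5.5]: (76.9+61.6)/2 × 0.5 = 34.625
  [5.5→6.5]: (61.6+39.5)/2 × 1 = 50.55
  Sum = 1679.1 ng/mL·h
k_e = ln2 / t½ = 0.693147 / 1.56 = 0.4443 h^-1
Extrapolated tail: C_last / k_e = 39.5 / 0.4443 = 88.904
AUC_0→∞ = 1679.1 + 88.904 = 1768.004 ng/mL·h

AUC = 1768 ng/mL·h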